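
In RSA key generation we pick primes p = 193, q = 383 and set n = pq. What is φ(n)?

73344

For distinct primes, φ(pq) = (p−1)(q−1) = 192 × 382 = 73344.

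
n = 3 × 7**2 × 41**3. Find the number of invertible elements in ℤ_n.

5648160

φ(10131387) = 10131387 · (1 − 1/3) · (1 − 1/7) · (1 − 1/41)
       = 10131387 · 480/861 = 5648160.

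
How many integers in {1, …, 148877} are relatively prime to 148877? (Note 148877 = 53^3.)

146068

φ(53^3) = 53^2·(53−1) = 2809·52 = 146068.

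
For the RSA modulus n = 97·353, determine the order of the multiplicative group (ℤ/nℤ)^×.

φ(n) = (p − 1)(q − 1) = (97−1)(353−1) = 96·352 = 33792.

33792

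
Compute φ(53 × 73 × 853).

φ(3300257) = 3300257 · (1 − 1/53) · (1 − 1/73) · (1 − 1/853)
       = 3300257 · 3189888/3300257 = 3189888.

3189888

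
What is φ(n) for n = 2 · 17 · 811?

12960

φ(27574) = 27574 · (1 − 1/2) · (1 − 1/17) · (1 − 1/811)
       = 27574 · 12960/27574 = 12960.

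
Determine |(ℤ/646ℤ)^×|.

288

First factor: 646 = 2 × 17 × 19.
φ(646) = 646 · (1 − 1/2) · (1 − 1/17) · (1 − 1/19)
       = 646 · 288/646 = 288.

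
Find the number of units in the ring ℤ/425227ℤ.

352800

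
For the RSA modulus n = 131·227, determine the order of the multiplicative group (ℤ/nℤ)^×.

29380

For distinct primes, φ(pq) = (p−1)(q−1) = 130 × 226 = 29380.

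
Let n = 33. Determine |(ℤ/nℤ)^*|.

Factor 33: 33 = 3 · 11.
φ(33) = 33 · (1 − 1/3) · (1 − 1/11)
       = 33 · 20/33 = 20.

20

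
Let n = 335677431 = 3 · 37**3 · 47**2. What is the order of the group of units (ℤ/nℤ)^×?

φ(335677431) = 335677431 · (1 − 1/3) · (1 − 1/37) · (1 − 1/47)
       = 335677431 · 3312/5217 = 213104016.

213104016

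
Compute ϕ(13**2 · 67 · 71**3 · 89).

319717157760

φ(360683736517) = 360683736517 · (1 − 1/13) · (1 − 1/67) · (1 − 1/71) · (1 − 1/89)
       = 360683736517 · 4878720/5503849 = 319717157760.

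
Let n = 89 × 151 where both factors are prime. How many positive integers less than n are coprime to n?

φ(n) = (p − 1)(q − 1) = (89−1)(151−1) = 88·150 = 13200.

13200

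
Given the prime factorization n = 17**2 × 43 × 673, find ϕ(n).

φ(17^2) = 17^1·(17−1) = 17·16 = 272.
φ(43) = 43 − 1 = 42.
φ(673) = 673 − 1 = 672.
Since φ is multiplicative, φ(8363371) = 272 · 42 · 672 = 7676928.

7676928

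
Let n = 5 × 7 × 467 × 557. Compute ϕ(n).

φ(9104165) = 9104165 · (1 − 1/5) · (1 − 1/7) · (1 − 1/467) · (1 − 1/557)
       = 9104165 · 6218304/9104165 = 6218304.

6218304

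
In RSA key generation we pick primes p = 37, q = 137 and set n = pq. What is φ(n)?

φ(5069) = 5069 · (1 − 1/37) · (1 − 1/137)
       = 5069 · 4896/5069 = 4896.

4896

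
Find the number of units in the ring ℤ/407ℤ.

360

Prime factorization: 407 = 11 * 37.
φ(11) = 11 − 1 = 10.
φ(37) = 37 − 1 = 36.
Since φ is multiplicative, φ(407) = 10 · 36 = 360.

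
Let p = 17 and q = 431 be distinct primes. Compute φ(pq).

6880

φ(pq) = (p−1)(q−1) = 16 · 430 = 6880.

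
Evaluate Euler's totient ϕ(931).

756

Factor 931: 931 = 7**2 × 19.
φ(7^2) = 7^2 − 7^1 = 49 − 7 = 42.
φ(19) = 19 − 1 = 18.
Multiply: 42 · 18 = 756.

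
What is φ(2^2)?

2

φ(4) = 4 · (1 − 1/2)
       = 4 · 1/2 = 2.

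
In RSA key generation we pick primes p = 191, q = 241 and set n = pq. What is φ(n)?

45600

φ(n) = (p − 1)(q − 1) = (191−1)(241−1) = 190·240 = 45600.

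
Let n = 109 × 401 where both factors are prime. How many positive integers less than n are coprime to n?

43200

For distinct primes, φ(pq) = (p−1)(q−1) = 108 × 400 = 43200.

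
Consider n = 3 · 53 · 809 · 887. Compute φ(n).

φ(114095697) = 114095697 · (1 − 1/3) · (1 − 1/53) · (1 − 1/809) · (1 − 1/887)
       = 114095697 · 74452352/114095697 = 74452352.

74452352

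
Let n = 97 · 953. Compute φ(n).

φ(97) = 97 − 1 = 96.
φ(953) = 953 − 1 = 952.
Multiply: 96 · 952 = 91392.

91392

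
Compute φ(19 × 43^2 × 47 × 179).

φ(19) = 19 − 1 = 18.
φ(43^2) = 43^2 − 43^1 = 1849 − 43 = 1806.
φ(47) = 47 − 1 = 46.
φ(179) = 179 − 1 = 178.
Multiply: 18 · 1806 · 46 · 178 = 266175504.

266175504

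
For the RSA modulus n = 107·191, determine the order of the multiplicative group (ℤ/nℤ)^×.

For distinct primes, φ(pq) = (p−1)(q−1) = 106 × 190 = 20140.

20140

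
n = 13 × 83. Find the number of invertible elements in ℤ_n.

984

φ(13) = 13 − 1 = 12.
φ(83) = 83 − 1 = 82.
φ(1079) = 12 × 82 = 984.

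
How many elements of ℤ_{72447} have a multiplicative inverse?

43200

72447 = 3 × 19 × 31 × 41.
φ(3) = 3 − 1 = 2.
φ(19) = 19 − 1 = 18.
φ(31) = 31 − 1 = 30.
φ(41) = 41 − 1 = 40.
Since φ is multiplicative, φ(72447) = 2 · 18 · 30 · 40 = 43200.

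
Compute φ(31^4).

893730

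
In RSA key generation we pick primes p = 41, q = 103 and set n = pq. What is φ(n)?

4080

φ(41) = 41 − 1 = 40.
φ(103) = 103 − 1 = 102.
Since φ is multiplicative, φ(4223) = 40 · 102 = 4080.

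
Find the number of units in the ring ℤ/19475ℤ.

First factor: 19475 = 5^2 · 19 · 41.
φ(5^2) = 5^1·(5−1) = 5·4 = 20.
φ(19) = 19 − 1 = 18.
φ(41) = 41 − 1 = 40.
φ(19475) = 20 × 18 × 40 = 14400.

14400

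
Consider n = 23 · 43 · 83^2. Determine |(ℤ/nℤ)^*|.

φ(6813221) = 6813221 · (1 − 1/23) · (1 − 1/43) · (1 − 1/83)
       = 6813221 · 75768/82087 = 6288744.

6288744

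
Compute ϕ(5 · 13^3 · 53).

421824

φ(5) = 5 − 1 = 4.
φ(13^3) = 13^3 − 13^2 = 2197 − 169 = 2028.
φ(53) = 53 − 1 = 52.
φ(582205) = 4 × 2028 × 52 = 421824.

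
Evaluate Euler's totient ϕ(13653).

8640

Factor 13653: 13653 = 3**2 · 37 · 41.
φ(13653) = 13653 · (1 − 1/3) · (1 − 1/37) · (1 − 1/41)
       = 13653 · 2880/4551 = 8640.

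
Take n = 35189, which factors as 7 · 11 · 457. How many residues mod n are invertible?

φ(35189) = 35189 · (1 − 1/7) · (1 − 1/11) · (1 − 1/457)
       = 35189 · 27360/35189 = 27360.

27360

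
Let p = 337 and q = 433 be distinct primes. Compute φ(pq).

φ(n) = (p − 1)(q − 1) = (337−1)(433−1) = 336·432 = 145152.

145152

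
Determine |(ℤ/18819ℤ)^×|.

11520

18819 = 3^3 × 17 × 41.
φ(3^3) = 3^2·(3−1) = 9·2 = 18.
φ(17) = 17 − 1 = 16.
φ(41) = 41 − 1 = 40.
φ(18819) = 18 × 16 × 40 = 11520.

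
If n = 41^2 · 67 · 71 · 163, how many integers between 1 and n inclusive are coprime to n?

1227441600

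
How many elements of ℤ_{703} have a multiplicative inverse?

648

703 = 19 × 37.
φ(703) = 703 · (1 − 1/19) · (1 − 1/37)
       = 703 · 648/703 = 648.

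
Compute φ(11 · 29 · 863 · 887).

213844960

φ(11) = 11 − 1 = 10.
φ(29) = 29 − 1 = 28.
φ(863) = 863 − 1 = 862.
φ(887) = 887 − 1 = 886.
Multiply: 10 · 28 · 862 · 886 = 213844960.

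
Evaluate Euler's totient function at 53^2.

2756

φ(2809) = 2809 · (1 − 1/53)
       = 2809 · 52/53 = 2756.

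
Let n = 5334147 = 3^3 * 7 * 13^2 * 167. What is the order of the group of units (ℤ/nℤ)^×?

2796768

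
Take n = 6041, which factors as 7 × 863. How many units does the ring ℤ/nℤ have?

φ(6041) = 6041 · (1 − 1/7) · (1 − 1/863)
       = 6041 · 5172/6041 = 5172.

5172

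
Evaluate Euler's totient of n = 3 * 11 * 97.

1920

φ(3201) = 3201 · (1 − 1/3) · (1 − 1/11) · (1 − 1/97)
       = 3201 · 1920/3201 = 1920.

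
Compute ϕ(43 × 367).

φ(43) = 43 − 1 = 42.
φ(367) = 367 − 1 = 366.
φ(15781) = 42 × 366 = 15372.

15372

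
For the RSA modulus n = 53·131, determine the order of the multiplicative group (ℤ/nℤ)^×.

6760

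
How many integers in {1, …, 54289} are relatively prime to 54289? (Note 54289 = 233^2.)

54056

φ(233^2) = 233^1·(233−1) = 233·232 = 54056.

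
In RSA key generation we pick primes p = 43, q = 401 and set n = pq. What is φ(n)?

For distinct primes, φ(pq) = (p−1)(q−1) = 42 × 400 = 16800.

16800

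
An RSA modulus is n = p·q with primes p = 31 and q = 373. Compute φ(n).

φ(pq) = (p−1)(q−1) = 30 · 372 = 11160.

11160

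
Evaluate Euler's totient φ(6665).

5040

First factor: 6665 = 5 × 31 × 43.
φ(5) = 5 − 1 = 4.
φ(31) = 31 − 1 = 30.
φ(43) = 43 − 1 = 42.
Since φ is multiplicative, φ(6665) = 4 · 30 · 42 = 5040.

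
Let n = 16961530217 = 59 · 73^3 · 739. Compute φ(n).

16423381152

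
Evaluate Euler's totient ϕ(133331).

First factor: 133331 = 11 × 17 × 23 × 31.
φ(133331) = 133331 · (1 − 1/11) · (1 − 1/17) · (1 − 1/23) · (1 − 1/31)
       = 133331 · 105600/133331 = 105600.

105600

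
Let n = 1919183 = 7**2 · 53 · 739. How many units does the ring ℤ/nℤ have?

1611792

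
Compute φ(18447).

10080

Prime factorization: 18447 = 3 · 11 · 13 · 43.
φ(3) = 3 − 1 = 2.
φ(11) = 11 − 1 = 10.
φ(13) = 13 − 1 = 12.
φ(43) = 43 − 1 = 42.
Multiply: 2 · 10 · 12 · 42 = 10080.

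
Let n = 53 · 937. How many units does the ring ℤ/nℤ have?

φ(53) = 53 − 1 = 52.
φ(937) = 937 − 1 = 936.
Multiply: 52 · 936 = 48672.

48672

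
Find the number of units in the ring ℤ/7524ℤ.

2160

7524 = 2**2 * 3**2 * 11 * 19.
φ(2^2) = 2^1·(2−1) = 2·1 = 2.
φ(3^2) = 3^1·(3−1) = 3·2 = 6.
φ(11) = 11 − 1 = 10.
φ(19) = 19 − 1 = 18.
Multiply: 2 · 6 · 10 · 18 = 2160.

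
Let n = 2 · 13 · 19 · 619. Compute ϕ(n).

133488

φ(305786) = 305786 · (1 − 1/2) · (1 − 1/13) · (1 − 1/19) · (1 − 1/619)
       = 305786 · 133488/305786 = 133488.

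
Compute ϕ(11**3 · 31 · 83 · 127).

375051600

φ(434932201) = 434932201 · (1 − 1/11) · (1 − 1/31) · (1 − 1/83) · (1 − 1/127)
       = 434932201 · 3099600/3594481 = 375051600.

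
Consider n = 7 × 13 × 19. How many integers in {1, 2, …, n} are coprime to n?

φ(7) = 7 − 1 = 6.
φ(13) = 13 − 1 = 12.
φ(19) = 19 − 1 = 18.
φ(1729) = 6 × 12 × 18 = 1296.

1296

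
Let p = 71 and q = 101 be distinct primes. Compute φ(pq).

φ(71) = 71 − 1 = 70.
φ(101) = 101 − 1 = 100.
φ(7171) = 70 × 100 = 7000.

7000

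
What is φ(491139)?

Prime factorization: 491139 = 3^2 * 11^3 * 41.
φ(3^2) = 3^1·(3−1) = 3·2 = 6.
φ(11^3) = 11^3 − 11^2 = 1331 − 121 = 1210.
φ(41) = 41 − 1 = 40.
Since φ is multiplicative, φ(491139) = 6 · 1210 · 40 = 290400.

290400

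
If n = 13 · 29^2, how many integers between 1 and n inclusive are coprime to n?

φ(10933) = 10933 · (1 − 1/13) · (1 − 1/29)
       = 10933 · 336/377 = 9744.

9744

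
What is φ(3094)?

1152

Prime factorization: 3094 = 2 · 7 · 13 · 17.
φ(2) = 2 − 1 = 1.
φ(7) = 7 − 1 = 6.
φ(13) = 13 − 1 = 12.
φ(17) = 17 − 1 = 16.
Multiply: 1 · 6 · 12 · 16 = 1152.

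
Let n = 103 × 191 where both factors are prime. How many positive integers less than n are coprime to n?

19380

φ(pq) = (p−1)(q−1) = 102 · 190 = 19380.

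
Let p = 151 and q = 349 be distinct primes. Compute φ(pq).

52200

φ(n) = (p − 1)(q − 1) = (151−1)(349−1) = 150·348 = 52200.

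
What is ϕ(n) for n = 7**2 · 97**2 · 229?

89171712

φ(105578389) = 105578389 · (1 − 1/7) · (1 − 1/97) · (1 − 1/229)
       = 105578389 · 131328/155491 = 89171712.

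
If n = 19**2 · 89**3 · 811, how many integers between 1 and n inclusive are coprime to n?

φ(206394479099) = 206394479099 · (1 − 1/19) · (1 − 1/89) · (1 − 1/811)
       = 206394479099 · 1283040/1371401 = 193096236960.

193096236960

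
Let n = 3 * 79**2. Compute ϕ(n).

12324

φ(18723) = 18723 · (1 − 1/3) · (1 − 1/79)
       = 18723 · 156/237 = 12324.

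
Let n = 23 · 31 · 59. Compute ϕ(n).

38280

φ(23) = 23 − 1 = 22.
φ(31) = 31 − 1 = 30.
φ(59) = 59 − 1 = 58.
φ(42067) = 22 × 30 × 58 = 38280.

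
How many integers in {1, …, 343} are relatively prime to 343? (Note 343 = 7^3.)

294

φ(343) = 343 · (1 − 1/7)
       = 343 · 6/7 = 294.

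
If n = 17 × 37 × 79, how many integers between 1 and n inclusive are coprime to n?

44928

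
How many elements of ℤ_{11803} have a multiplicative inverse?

Factor 11803: 11803 = 11 · 29 · 37.
φ(11) = 11 − 1 = 10.
φ(29) = 29 − 1 = 28.
φ(37) = 37 − 1 = 36.
Since φ is multiplicative, φ(11803) = 10 · 28 · 36 = 10080.

10080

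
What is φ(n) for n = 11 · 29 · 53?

14560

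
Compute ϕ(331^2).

φ(331^2) = 331^2 − 331^1 = 109561 − 331 = 109230.

109230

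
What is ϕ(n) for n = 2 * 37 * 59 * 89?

φ(2) = 2 − 1 = 1.
φ(37) = 37 − 1 = 36.
φ(59) = 59 − 1 = 58.
φ(89) = 89 − 1 = 88.
Multiply: 1 · 36 · 58 · 88 = 183744.

183744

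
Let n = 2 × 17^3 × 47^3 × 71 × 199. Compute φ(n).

6512303064960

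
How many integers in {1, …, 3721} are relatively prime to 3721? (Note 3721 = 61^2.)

φ(3721) = 3721 · (1 − 1/61)
       = 3721 · 60/61 = 3660.

3660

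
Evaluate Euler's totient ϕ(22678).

First factor: 22678 = 2 · 17 · 23 · 29.
φ(22678) = 22678 · (1 − 1/2) · (1 − 1/17) · (1 − 1/23) · (1 − 1/29)
       = 22678 · 9856/22678 = 9856.

9856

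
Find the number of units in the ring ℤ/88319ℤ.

88319 = 7 * 11 * 31 * 37.
φ(88319) = 88319 · (1 − 1/7) · (1 − 1/11) · (1 − 1/31) · (1 − 1/37)
       = 88319 · 64800/88319 = 64800.

64800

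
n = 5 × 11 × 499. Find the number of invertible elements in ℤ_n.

19920

φ(5) = 5 − 1 = 4.
φ(11) = 11 − 1 = 10.
φ(499) = 499 − 1 = 498.
Since φ is multiplicative, φ(27445) = 4 · 10 · 498 = 19920.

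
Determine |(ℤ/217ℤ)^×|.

Prime factorization: 217 = 7 · 31.
φ(217) = 217 · (1 − 1/7) · (1 − 1/31)
       = 217 · 180/217 = 180.

180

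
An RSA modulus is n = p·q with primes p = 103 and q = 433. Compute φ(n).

44064

φ(n) = (p − 1)(q − 1) = (103−1)(433−1) = 102·432 = 44064.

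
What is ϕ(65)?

48

65 = 5 * 13.
φ(5) = 5 − 1 = 4.
φ(13) = 13 − 1 = 12.
φ(65) = 4 × 12 = 48.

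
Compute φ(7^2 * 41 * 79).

131040

φ(7^2) = 7^1·(7−1) = 7·6 = 42.
φ(41) = 41 − 1 = 40.
φ(79) = 79 − 1 = 78.
Since φ is multiplicative, φ(158711) = 42 · 40 · 78 = 131040.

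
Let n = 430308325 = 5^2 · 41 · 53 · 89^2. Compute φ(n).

φ(5^2) = 5^1·(5−1) = 5·4 = 20.
φ(41) = 41 − 1 = 40.
φ(53) = 53 − 1 = 52.
φ(89^2) = 89^1·(89−1) = 89·88 = 7832.
Since φ is multiplicative, φ(430308325) = 20 · 40 · 52 · 7832 = 325811200.

325811200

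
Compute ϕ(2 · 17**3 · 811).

3745440

φ(7968886) = 7968886 · (1 − 1/2) · (1 − 1/17) · (1 − 1/811)
       = 7968886 · 12960/27574 = 3745440.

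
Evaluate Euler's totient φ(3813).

First factor: 3813 = 3 × 31 × 41.
φ(3) = 3 − 1 = 2.
φ(31) = 31 − 1 = 30.
φ(41) = 41 − 1 = 40.
Since φ is multiplicative, φ(3813) = 2 · 30 · 40 = 2400.

2400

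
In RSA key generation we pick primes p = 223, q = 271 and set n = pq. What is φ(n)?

59940

For distinct primes, φ(pq) = (p−1)(q−1) = 222 × 270 = 59940.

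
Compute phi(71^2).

φ(5041) = 5041 · (1 − 1/71)
       = 5041 · 70/71 = 4970.

4970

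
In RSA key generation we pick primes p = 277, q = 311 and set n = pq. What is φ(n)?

φ(86147) = 86147 · (1 − 1/277) · (1 − 1/311)
       = 86147 · 85560/86147 = 85560.

85560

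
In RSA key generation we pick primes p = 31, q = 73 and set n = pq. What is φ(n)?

φ(31) = 31 − 1 = 30.
φ(73) = 73 − 1 = 72.
Since φ is multiplicative, φ(2263) = 30 · 72 = 2160.

2160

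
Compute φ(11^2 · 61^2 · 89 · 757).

φ(11^2) = 11^2 − 11^1 = 121 − 11 = 110.
φ(61^2) = 61^1·(61−1) = 61·60 = 3660.
φ(89) = 89 − 1 = 88.
φ(757) = 757 − 1 = 756.
Multiply: 110 · 3660 · 88 · 756 = 26784172800.

26784172800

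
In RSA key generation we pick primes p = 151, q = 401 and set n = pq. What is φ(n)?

60000

φ(pq) = (p−1)(q−1) = 150 · 400 = 60000.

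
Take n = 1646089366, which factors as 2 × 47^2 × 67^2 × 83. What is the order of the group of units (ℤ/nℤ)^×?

φ(1646089366) = 1646089366 · (1 − 1/2) · (1 − 1/47) · (1 − 1/67) · (1 − 1/83)
       = 1646089366 · 248952/522734 = 783949848.

783949848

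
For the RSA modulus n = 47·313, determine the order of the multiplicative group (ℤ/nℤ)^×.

14352

φ(pq) = (p−1)(q−1) = 46 · 312 = 14352.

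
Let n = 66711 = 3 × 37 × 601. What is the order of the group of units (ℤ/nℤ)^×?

43200

φ(3) = 3 − 1 = 2.
φ(37) = 37 − 1 = 36.
φ(601) = 601 − 1 = 600.
Since φ is multiplicative, φ(66711) = 2 · 36 · 600 = 43200.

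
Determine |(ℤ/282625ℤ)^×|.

172800

Prime factorization: 282625 = 5**3 · 7 · 17 · 19.
φ(5^3) = 5^3 − 5^2 = 125 − 25 = 100.
φ(7) = 7 − 1 = 6.
φ(17) = 17 − 1 = 16.
φ(19) = 19 − 1 = 18.
φ(282625) = 100 × 6 × 16 × 18 = 172800.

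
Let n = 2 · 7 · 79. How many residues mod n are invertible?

φ(1106) = 1106 · (1 − 1/2) · (1 − 1/7) · (1 − 1/79)
       = 1106 · 468/1106 = 468.

468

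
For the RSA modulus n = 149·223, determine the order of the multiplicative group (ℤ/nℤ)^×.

32856

φ(149) = 149 − 1 = 148.
φ(223) = 223 − 1 = 222.
Multiply: 148 · 222 = 32856.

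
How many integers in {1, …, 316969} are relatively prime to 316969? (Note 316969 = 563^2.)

316406

φ(563^2) = 563^1·(563−1) = 563·562 = 316406.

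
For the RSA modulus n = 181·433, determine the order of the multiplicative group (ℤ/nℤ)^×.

77760

φ(78373) = 78373 · (1 − 1/181) · (1 − 1/433)
       = 78373 · 77760/78373 = 77760.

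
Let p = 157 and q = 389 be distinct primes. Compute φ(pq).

φ(n) = (p − 1)(q − 1) = (157−1)(389−1) = 156·388 = 60528.

60528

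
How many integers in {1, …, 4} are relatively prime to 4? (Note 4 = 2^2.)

φ(4) = 4 · (1 − 1/2)
       = 4 · 1/2 = 2.

2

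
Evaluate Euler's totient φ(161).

Prime factorization: 161 = 7 · 23.
φ(7) = 7 − 1 = 6.
φ(23) = 23 − 1 = 22.
φ(161) = 6 × 22 = 132.

132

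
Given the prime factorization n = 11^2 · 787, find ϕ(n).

φ(11^2) = 11^2 − 11^1 = 121 − 11 = 110.
φ(787) = 787 − 1 = 786.
Multiply: 110 · 786 = 86460.

86460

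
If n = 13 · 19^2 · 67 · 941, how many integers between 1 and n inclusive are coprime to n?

254612160

φ(295879571) = 295879571 · (1 − 1/13) · (1 − 1/19) · (1 − 1/67) · (1 − 1/941)
       = 295879571 · 13400640/15572609 = 254612160.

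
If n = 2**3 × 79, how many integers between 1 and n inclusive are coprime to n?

φ(2^3) = 2^3 − 2^2 = 8 − 4 = 4.
φ(79) = 79 − 1 = 78.
Multiply: 4 · 78 = 312.

312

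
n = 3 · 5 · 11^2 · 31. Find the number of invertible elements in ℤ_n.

26400

φ(56265) = 56265 · (1 − 1/3) · (1 − 1/5) · (1 − 1/11) · (1 − 1/31)
       = 56265 · 2400/5115 = 26400.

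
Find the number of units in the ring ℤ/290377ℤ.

241920

First factor: 290377 = 17 × 19 × 29 × 31.
φ(17) = 17 − 1 = 16.
φ(19) = 19 − 1 = 18.
φ(29) = 29 − 1 = 28.
φ(31) = 31 − 1 = 30.
Since φ is multiplicative, φ(290377) = 16 · 18 · 28 · 30 = 241920.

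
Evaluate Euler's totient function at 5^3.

100

φ(125) = 125 · (1 − 1/5)
       = 125 · 4/5 = 100.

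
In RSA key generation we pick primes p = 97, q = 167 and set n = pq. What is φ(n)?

φ(n) = (p − 1)(q − 1) = (97−1)(167−1) = 96·166 = 15936.

15936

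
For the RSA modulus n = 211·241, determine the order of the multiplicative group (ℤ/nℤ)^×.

50400

For distinct primes, φ(pq) = (p−1)(q−1) = 210 × 240 = 50400.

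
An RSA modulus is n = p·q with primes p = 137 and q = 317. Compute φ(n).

42976

φ(n) = (p − 1)(q − 1) = (137−1)(317−1) = 136·316 = 42976.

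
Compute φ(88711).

66528

88711 = 7 · 19 · 23 · 29.
φ(88711) = 88711 · (1 − 1/7) · (1 − 1/19) · (1 − 1/23) · (1 − 1/29)
       = 88711 · 66528/88711 = 66528.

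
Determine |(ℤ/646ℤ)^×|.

288

Factor 646: 646 = 2 · 17 · 19.
φ(646) = 646 · (1 − 1/2) · (1 − 1/17) · (1 − 1/19)
       = 646 · 288/646 = 288.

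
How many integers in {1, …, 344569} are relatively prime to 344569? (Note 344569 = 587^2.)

φ(587^2) = 587^2 − 587^1 = 344569 − 587 = 343982.

343982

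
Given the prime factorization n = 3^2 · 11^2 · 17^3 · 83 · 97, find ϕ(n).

φ(43074919107) = 43074919107 · (1 − 1/3) · (1 − 1/11) · (1 − 1/17) · (1 − 1/83) · (1 − 1/97)
       = 43074919107 · 2519040/4516611 = 24024084480.

24024084480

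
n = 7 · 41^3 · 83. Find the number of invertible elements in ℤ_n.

33082080

φ(7) = 7 − 1 = 6.
φ(41^3) = 41^3 − 41^2 = 68921 − 1681 = 67240.
φ(83) = 83 − 1 = 82.
Since φ is multiplicative, φ(40043101) = 6 · 67240 · 82 = 33082080.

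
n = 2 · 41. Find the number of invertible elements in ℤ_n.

40

φ(2) = 2 − 1 = 1.
φ(41) = 41 − 1 = 40.
Since φ is multiplicative, φ(82) = 1 · 40 = 40.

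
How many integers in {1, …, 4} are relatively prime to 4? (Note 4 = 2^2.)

2

φ(4) = 4 · (1 − 1/2)
       = 4 · 1/2 = 2.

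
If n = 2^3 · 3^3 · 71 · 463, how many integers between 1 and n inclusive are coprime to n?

2328480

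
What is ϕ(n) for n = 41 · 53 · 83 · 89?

15009280

φ(41) = 41 − 1 = 40.
φ(53) = 53 − 1 = 52.
φ(83) = 83 − 1 = 82.
φ(89) = 89 − 1 = 88.
Multiply: 40 · 52 · 82 · 88 = 15009280.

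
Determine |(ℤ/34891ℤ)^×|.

Prime factorization: 34891 = 23 * 37 * 41.
φ(23) = 23 − 1 = 22.
φ(37) = 37 − 1 = 36.
φ(41) = 41 − 1 = 40.
φ(34891) = 22 × 36 × 40 = 31680.

31680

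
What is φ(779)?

720

First factor: 779 = 19 · 41.
φ(19) = 19 − 1 = 18.
φ(41) = 41 − 1 = 40.
φ(779) = 18 × 40 = 720.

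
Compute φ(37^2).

1332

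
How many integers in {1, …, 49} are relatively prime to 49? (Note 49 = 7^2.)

φ(49) = 49 · (1 − 1/7)
       = 49 · 6/7 = 42.

42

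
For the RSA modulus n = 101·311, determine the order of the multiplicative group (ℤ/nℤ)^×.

31000

φ(31411) = 31411 · (1 − 1/101) · (1 − 1/311)
       = 31411 · 31000/31411 = 31000.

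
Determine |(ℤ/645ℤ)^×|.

First factor: 645 = 3 · 5 · 43.
φ(645) = 645 · (1 − 1/3) · (1 − 1/5) · (1 − 1/43)
       = 645 · 336/645 = 336.

336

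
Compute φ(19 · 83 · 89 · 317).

41044608

φ(44491901) = 44491901 · (1 − 1/19) · (1 − 1/83) · (1 − 1/89) · (1 − 1/317)
       = 44491901 · 41044608/44491901 = 41044608.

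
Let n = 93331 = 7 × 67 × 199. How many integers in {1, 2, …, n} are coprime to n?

φ(93331) = 93331 · (1 − 1/7) · (1 − 1/67) · (1 − 1/199)
       = 93331 · 78408/93331 = 78408.

78408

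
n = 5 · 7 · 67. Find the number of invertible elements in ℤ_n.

φ(2345) = 2345 · (1 − 1/5) · (1 − 1/7) · (1 − 1/67)
       = 2345 · 1584/2345 = 1584.

1584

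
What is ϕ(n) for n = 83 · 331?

φ(83) = 83 − 1 = 82.
φ(331) = 331 − 1 = 330.
Since φ is multiplicative, φ(27473) = 82 · 330 = 27060.

27060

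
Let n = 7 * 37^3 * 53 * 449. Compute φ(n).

φ(7) = 7 − 1 = 6.
φ(37^3) = 37^3 − 37^2 = 50653 − 1369 = 49284.
φ(53) = 53 − 1 = 52.
φ(449) = 449 − 1 = 448.
Since φ is multiplicative, φ(8437726087) = 6 · 49284 · 52 · 448 = 6888720384.

6888720384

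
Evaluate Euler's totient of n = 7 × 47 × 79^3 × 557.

φ(7) = 7 − 1 = 6.
φ(47) = 47 − 1 = 46.
φ(79^3) = 79^3 − 79^2 = 493039 − 6241 = 486798.
φ(557) = 557 − 1 = 556.
Multiply: 6 · 46 · 486798 · 556 = 74702073888.

74702073888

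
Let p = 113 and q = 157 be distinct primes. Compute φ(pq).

17472

φ(17741) = 17741 · (1 − 1/113) · (1 − 1/157)
       = 17741 · 17472/17741 = 17472.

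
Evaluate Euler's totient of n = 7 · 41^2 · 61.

590400

φ(7) = 7 − 1 = 6.
φ(41^2) = 41^1·(41−1) = 41·40 = 1640.
φ(61) = 61 − 1 = 60.
Since φ is multiplicative, φ(717787) = 6 · 1640 · 60 = 590400.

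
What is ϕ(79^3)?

φ(493039) = 493039 · (1 − 1/79)
       = 493039 · 78/79 = 486798.

486798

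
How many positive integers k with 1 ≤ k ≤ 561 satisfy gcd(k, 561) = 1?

320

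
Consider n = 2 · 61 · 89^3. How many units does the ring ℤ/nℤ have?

φ(86006218) = 86006218 · (1 − 1/2) · (1 − 1/61) · (1 − 1/89)
       = 86006218 · 5280/10858 = 41822880.

41822880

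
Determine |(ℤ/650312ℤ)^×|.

292032

Prime factorization: 650312 = 2**3 * 13**3 * 37.
φ(2^3) = 2^3 − 2^2 = 8 − 4 = 4.
φ(13^3) = 13^3 − 13^2 = 2197 − 169 = 2028.
φ(37) = 37 − 1 = 36.
Multiply: 4 · 2028 · 36 = 292032.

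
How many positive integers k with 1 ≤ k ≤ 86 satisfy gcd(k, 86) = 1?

86 = 2 · 43.
φ(2) = 2 − 1 = 1.
φ(43) = 43 − 1 = 42.
Since φ is multiplicative, φ(86) = 1 · 42 = 42.

42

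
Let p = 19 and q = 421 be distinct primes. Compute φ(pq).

φ(n) = (p − 1)(q − 1) = (19−1)(421−1) = 18·420 = 7560.

7560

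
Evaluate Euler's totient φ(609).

336

Factor 609: 609 = 3 · 7 · 29.
φ(609) = 609 · (1 − 1/3) · (1 − 1/7) · (1 − 1/29)
       = 609 · 336/609 = 336.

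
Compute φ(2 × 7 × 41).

240

φ(2) = 2 − 1 = 1.
φ(7) = 7 − 1 = 6.
φ(41) = 41 − 1 = 40.
Multiply: 1 · 6 · 40 = 240.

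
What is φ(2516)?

Prime factorization: 2516 = 2**2 · 17 · 37.
φ(2^2) = 2^1·(2−1) = 2·1 = 2.
φ(17) = 17 − 1 = 16.
φ(37) = 37 − 1 = 36.
Since φ is multiplicative, φ(2516) = 2 · 16 · 36 = 1152.

1152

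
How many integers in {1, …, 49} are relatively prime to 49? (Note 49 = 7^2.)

φ(49) = 49 · (1 − 1/7)
       = 49 · 6/7 = 42.

42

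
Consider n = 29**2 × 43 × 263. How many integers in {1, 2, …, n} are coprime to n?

φ(29^2) = 29^2 − 29^1 = 841 − 29 = 812.
φ(43) = 43 − 1 = 42.
φ(263) = 263 − 1 = 262.
Multiply: 812 · 42 · 262 = 8935248.

8935248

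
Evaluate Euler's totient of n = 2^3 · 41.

φ(2^3) = 2^3 − 2^2 = 8 − 4 = 4.
φ(41) = 41 − 1 = 40.
φ(328) = 4 × 40 = 160.

160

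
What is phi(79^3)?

φ(493039) = 493039 · (1 − 1/79)
       = 493039 · 78/79 = 486798.

486798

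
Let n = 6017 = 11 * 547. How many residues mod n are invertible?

φ(11) = 11 − 1 = 10.
φ(547) = 547 − 1 = 546.
φ(6017) = 10 × 546 = 5460.

5460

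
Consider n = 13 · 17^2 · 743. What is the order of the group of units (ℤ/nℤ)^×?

φ(13) = 13 − 1 = 12.
φ(17^2) = 17^1·(17−1) = 17·16 = 272.
φ(743) = 743 − 1 = 742.
Multiply: 12 · 272 · 742 = 2421888.

2421888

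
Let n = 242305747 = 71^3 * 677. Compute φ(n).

238540120

φ(71^3) = 71^3 − 71^2 = 357911 − 5041 = 352870.
φ(677) = 677 − 1 = 676.
φ(242305747) = 352870 × 676 = 238540120.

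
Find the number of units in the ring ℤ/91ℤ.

Prime factorization: 91 = 7 * 13.
φ(91) = 91 · (1 − 1/7) · (1 − 1/13)
       = 91 · 72/91 = 72.

72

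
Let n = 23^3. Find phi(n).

11638

φ(12167) = 12167 · (1 − 1/23)
       = 12167 · 22/23 = 11638.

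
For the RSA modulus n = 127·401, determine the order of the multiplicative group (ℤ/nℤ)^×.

50400

φ(50927) = 50927 · (1 − 1/127) · (1 − 1/401)
       = 50927 · 50400/50927 = 50400.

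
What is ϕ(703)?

648

Factor 703: 703 = 19 × 37.
φ(19) = 19 − 1 = 18.
φ(37) = 37 − 1 = 36.
Since φ is multiplicative, φ(703) = 18 · 36 = 648.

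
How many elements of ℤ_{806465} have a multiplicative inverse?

806465 = 5 · 11^2 · 31 · 43.
φ(5) = 5 − 1 = 4.
φ(11^2) = 11^1·(11−1) = 11·10 = 110.
φ(31) = 31 − 1 = 30.
φ(43) = 43 − 1 = 42.
φ(806465) = 4 × 110 × 30 × 42 = 554400.

554400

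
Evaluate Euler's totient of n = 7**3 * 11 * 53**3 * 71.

φ(39881617391) = 39881617391 · (1 − 1/7) · (1 − 1/11) · (1 − 1/53) · (1 − 1/71)
       = 39881617391 · 218400/289751 = 30060794400.

30060794400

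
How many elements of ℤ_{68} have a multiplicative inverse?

68 = 2^2 · 17.
φ(68) = 68 · (1 − 1/2) · (1 − 1/17)
       = 68 · 16/34 = 32.

32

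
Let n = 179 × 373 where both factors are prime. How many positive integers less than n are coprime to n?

For distinct primes, φ(pq) = (p−1)(q−1) = 178 × 372 = 66216.

66216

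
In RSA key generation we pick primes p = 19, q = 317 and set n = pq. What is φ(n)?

5688

For distinct primes, φ(pq) = (p−1)(q−1) = 18 × 316 = 5688.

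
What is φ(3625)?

Prime factorization: 3625 = 5^3 * 29.
φ(5^3) = 5^3 − 5^2 = 125 − 25 = 100.
φ(29) = 29 − 1 = 28.
φ(3625) = 100 × 28 = 2800.

2800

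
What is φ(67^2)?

4422

φ(67^2) = 67^2 − 67^1 = 4489 − 67 = 4422.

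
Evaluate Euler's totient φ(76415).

53760

76415 = 5 · 17 · 29 · 31.
φ(76415) = 76415 · (1 − 1/5) · (1 − 1/17) · (1 − 1/29) · (1 − 1/31)
       = 76415 · 53760/76415 = 53760.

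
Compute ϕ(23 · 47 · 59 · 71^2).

φ(23) = 23 − 1 = 22.
φ(47) = 47 − 1 = 46.
φ(59) = 59 − 1 = 58.
φ(71^2) = 71^2 − 71^1 = 5041 − 71 = 4970.
Since φ is multiplicative, φ(321509939) = 22 · 46 · 58 · 4970 = 291719120.

291719120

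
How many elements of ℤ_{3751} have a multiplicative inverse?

Prime factorization: 3751 = 11**2 × 31.
φ(11^2) = 11^2 − 11^1 = 121 − 11 = 110.
φ(31) = 31 − 1 = 30.
Since φ is multiplicative, φ(3751) = 110 · 30 = 3300.

3300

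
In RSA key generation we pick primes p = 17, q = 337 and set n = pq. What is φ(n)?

φ(pq) = (p−1)(q−1) = 16 · 336 = 5376.

5376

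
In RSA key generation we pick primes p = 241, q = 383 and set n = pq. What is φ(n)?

φ(241) = 241 − 1 = 240.
φ(383) = 383 − 1 = 382.
φ(92303) = 240 × 382 = 91680.

91680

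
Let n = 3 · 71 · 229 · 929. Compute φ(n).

φ(45313833) = 45313833 · (1 − 1/3) · (1 − 1/71) · (1 − 1/229) · (1 − 1/929)
       = 45313833 · 29621760/45313833 = 29621760.

29621760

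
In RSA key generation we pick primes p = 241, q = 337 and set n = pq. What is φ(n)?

For distinct primes, φ(pq) = (p−1)(q−1) = 240 × 336 = 80640.

80640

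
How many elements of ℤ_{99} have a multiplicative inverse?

First factor: 99 = 3**2 × 11.
φ(3^2) = 3^2 − 3^1 = 9 − 3 = 6.
φ(11) = 11 − 1 = 10.
φ(99) = 6 × 10 = 60.

60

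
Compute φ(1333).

1260

Factor 1333: 1333 = 31 * 43.
φ(31) = 31 − 1 = 30.
φ(43) = 43 − 1 = 42.
Multiply: 30 · 42 = 1260.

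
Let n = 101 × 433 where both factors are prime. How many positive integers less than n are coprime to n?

43200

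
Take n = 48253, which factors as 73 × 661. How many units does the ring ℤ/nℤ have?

φ(48253) = 48253 · (1 − 1/73) · (1 − 1/661)
       = 48253 · 47520/48253 = 47520.

47520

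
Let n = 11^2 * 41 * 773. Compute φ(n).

3396800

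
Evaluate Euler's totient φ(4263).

2352

4263 = 3 · 7**2 · 29.
φ(4263) = 4263 · (1 − 1/3) · (1 − 1/7) · (1 − 1/29)
       = 4263 · 336/609 = 2352.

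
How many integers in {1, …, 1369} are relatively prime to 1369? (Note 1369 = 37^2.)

φ(1369) = 1369 · (1 − 1/37)
       = 1369 · 36/37 = 1332.

1332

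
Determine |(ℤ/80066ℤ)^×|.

31752

Prime factorization: 80066 = 2 * 7^2 * 19 * 43.
φ(2) = 2 − 1 = 1.
φ(7^2) = 7^1·(7−1) = 7·6 = 42.
φ(19) = 19 − 1 = 18.
φ(43) = 43 − 1 = 42.
φ(80066) = 1 × 42 × 18 × 42 = 31752.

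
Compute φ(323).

288

Prime factorization: 323 = 17 × 19.
φ(17) = 17 − 1 = 16.
φ(19) = 19 − 1 = 18.
Since φ is multiplicative, φ(323) = 16 · 18 = 288.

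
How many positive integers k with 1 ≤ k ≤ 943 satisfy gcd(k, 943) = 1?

880

943 = 23 · 41.
φ(943) = 943 · (1 − 1/23) · (1 − 1/41)
       = 943 · 880/943 = 880.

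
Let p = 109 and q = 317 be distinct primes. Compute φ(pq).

φ(109) = 109 − 1 = 108.
φ(317) = 317 − 1 = 316.
Multiply: 108 · 316 = 34128.

34128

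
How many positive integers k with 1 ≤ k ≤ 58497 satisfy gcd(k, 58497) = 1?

34560

58497 = 3 * 17 * 31 * 37.
φ(58497) = 58497 · (1 − 1/3) · (1 − 1/17) · (1 − 1/31) · (1 − 1/37)
       = 58497 · 34560/58497 = 34560.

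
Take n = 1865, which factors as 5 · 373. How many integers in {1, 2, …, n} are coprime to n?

1488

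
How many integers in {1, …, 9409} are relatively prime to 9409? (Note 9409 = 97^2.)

φ(97^2) = 97^1·(97−1) = 97·96 = 9312.

9312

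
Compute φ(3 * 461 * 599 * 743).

408218720

φ(3) = 3 − 1 = 2.
φ(461) = 461 − 1 = 460.
φ(599) = 599 − 1 = 598.
φ(743) = 743 − 1 = 742.
Since φ is multiplicative, φ(615513831) = 2 · 460 · 598 · 742 = 408218720.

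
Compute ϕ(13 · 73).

864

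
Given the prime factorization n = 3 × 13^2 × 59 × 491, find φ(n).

φ(3) = 3 − 1 = 2.
φ(13^2) = 13^2 − 13^1 = 169 − 13 = 156.
φ(59) = 59 − 1 = 58.
φ(491) = 491 − 1 = 490.
φ(14687283) = 2 × 156 × 58 × 490 = 8867040.

8867040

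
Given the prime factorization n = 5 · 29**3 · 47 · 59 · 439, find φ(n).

110071264128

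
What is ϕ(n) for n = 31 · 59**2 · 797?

81717360

φ(86005067) = 86005067 · (1 − 1/31) · (1 − 1/59) · (1 − 1/797)
       = 86005067 · 1385040/1457713 = 81717360.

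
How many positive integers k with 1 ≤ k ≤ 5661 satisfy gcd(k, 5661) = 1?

3456

Prime factorization: 5661 = 3^2 · 17 · 37.
φ(3^2) = 3^1·(3−1) = 3·2 = 6.
φ(17) = 17 − 1 = 16.
φ(37) = 37 − 1 = 36.
φ(5661) = 6 × 16 × 36 = 3456.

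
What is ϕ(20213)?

17920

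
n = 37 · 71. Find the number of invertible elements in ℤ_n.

2520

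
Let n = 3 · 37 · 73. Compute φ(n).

φ(8103) = 8103 · (1 − 1/3) · (1 − 1/37) · (1 − 1/73)
       = 8103 · 5184/8103 = 5184.

5184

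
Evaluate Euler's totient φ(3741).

2352

3741 = 3 × 29 × 43.
φ(3) = 3 − 1 = 2.
φ(29) = 29 − 1 = 28.
φ(43) = 43 − 1 = 42.
Multiply: 2 · 28 · 42 = 2352.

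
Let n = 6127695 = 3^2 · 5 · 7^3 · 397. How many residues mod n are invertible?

φ(6127695) = 6127695 · (1 − 1/3) · (1 − 1/5) · (1 − 1/7) · (1 − 1/397)
       = 6127695 · 19008/41685 = 2794176.

2794176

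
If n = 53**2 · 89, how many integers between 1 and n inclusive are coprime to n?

242528

φ(250001) = 250001 · (1 − 1/53) · (1 − 1/89)
       = 250001 · 4576/4717 = 242528.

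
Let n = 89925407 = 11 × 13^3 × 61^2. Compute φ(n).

φ(11) = 11 − 1 = 10.
φ(13^3) = 13^3 − 13^2 = 2197 − 169 = 2028.
φ(61^2) = 61^1·(61−1) = 61·60 = 3660.
φ(89925407) = 10 × 2028 × 3660 = 74224800.

74224800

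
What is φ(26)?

Factor 26: 26 = 2 × 13.
φ(2) = 2 − 1 = 1.
φ(13) = 13 − 1 = 12.
φ(26) = 1 × 12 = 12.

12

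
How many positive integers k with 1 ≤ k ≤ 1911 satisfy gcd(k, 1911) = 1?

1911 = 3 · 7**2 · 13.
φ(1911) = 1911 · (1 − 1/3) · (1 − 1/7) · (1 − 1/13)
       = 1911 · 144/273 = 1008.

1008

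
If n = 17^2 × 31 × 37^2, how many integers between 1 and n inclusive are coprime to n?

10869120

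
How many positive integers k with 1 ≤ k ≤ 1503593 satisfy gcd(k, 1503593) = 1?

Prime factorization: 1503593 = 7 · 13^2 · 31 · 41.
φ(7) = 7 − 1 = 6.
φ(13^2) = 13^2 − 13^1 = 169 − 13 = 156.
φ(31) = 31 − 1 = 30.
φ(41) = 41 − 1 = 40.
φ(1503593) = 6 × 156 × 30 × 40 = 1123200.

1123200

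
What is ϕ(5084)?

First factor: 5084 = 2**2 * 31 * 41.
φ(2^2) = 2^2 − 2^1 = 4 − 2 = 2.
φ(31) = 31 − 1 = 30.
φ(41) = 41 − 1 = 40.
Since φ is multiplicative, φ(5084) = 2 · 30 · 40 = 2400.

2400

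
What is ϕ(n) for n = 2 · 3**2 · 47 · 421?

115920

φ(2) = 2 − 1 = 1.
φ(3^2) = 3^2 − 3^1 = 9 − 3 = 6.
φ(47) = 47 − 1 = 46.
φ(421) = 421 − 1 = 420.
Since φ is multiplicative, φ(356166) = 1 · 6 · 46 · 420 = 115920.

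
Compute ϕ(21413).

First factor: 21413 = 7**2 · 19 · 23.
φ(7^2) = 7^1·(7−1) = 7·6 = 42.
φ(19) = 19 − 1 = 18.
φ(23) = 23 − 1 = 22.
Multiply: 42 · 18 · 22 = 16632.

16632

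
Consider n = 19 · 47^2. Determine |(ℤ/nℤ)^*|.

φ(19) = 19 − 1 = 18.
φ(47^2) = 47^1·(47−1) = 47·46 = 2162.
φ(41971) = 18 × 2162 = 38916.

38916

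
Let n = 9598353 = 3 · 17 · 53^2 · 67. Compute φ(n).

φ(9598353) = 9598353 · (1 − 1/3) · (1 − 1/17) · (1 − 1/53) · (1 − 1/67)
       = 9598353 · 109824/181101 = 5820672.

5820672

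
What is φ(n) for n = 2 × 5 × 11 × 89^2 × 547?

171050880

φ(2) = 2 − 1 = 1.
φ(5) = 5 − 1 = 4.
φ(11) = 11 − 1 = 10.
φ(89^2) = 89^1·(89−1) = 89·88 = 7832.
φ(547) = 547 − 1 = 546.
φ(476606570) = 1 × 4 × 10 × 7832 × 546 = 171050880.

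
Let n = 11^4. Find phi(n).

13310

φ(11^4) = 11^4 − 11^3 = 14641 − 1331 = 13310.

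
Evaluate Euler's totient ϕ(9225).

4800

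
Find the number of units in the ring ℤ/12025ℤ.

8640

First factor: 12025 = 5**2 * 13 * 37.
φ(5^2) = 5^2 − 5^1 = 25 − 5 = 20.
φ(13) = 13 − 1 = 12.
φ(37) = 37 − 1 = 36.
Since φ is multiplicative, φ(12025) = 20 · 12 · 36 = 8640.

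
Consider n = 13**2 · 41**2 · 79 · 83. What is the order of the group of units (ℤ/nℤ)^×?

φ(1862771573) = 1862771573 · (1 − 1/13) · (1 − 1/41) · (1 − 1/79) · (1 − 1/83)
       = 1862771573 · 3070080/3494881 = 1636352640.

1636352640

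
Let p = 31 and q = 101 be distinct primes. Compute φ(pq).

φ(n) = (p − 1)(q − 1) = (31−1)(101−1) = 30·100 = 3000.

3000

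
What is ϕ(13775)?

10080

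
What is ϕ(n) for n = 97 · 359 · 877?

φ(97) = 97 − 1 = 96.
φ(359) = 359 − 1 = 358.
φ(877) = 877 − 1 = 876.
φ(30539771) = 96 × 358 × 876 = 30106368.

30106368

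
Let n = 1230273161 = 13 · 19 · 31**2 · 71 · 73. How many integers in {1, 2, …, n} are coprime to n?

φ(13) = 13 − 1 = 12.
φ(19) = 19 − 1 = 18.
φ(31^2) = 31^2 − 31^1 = 961 − 31 = 930.
φ(71) = 71 − 1 = 70.
φ(73) = 73 − 1 = 72.
Since φ is multiplicative, φ(1230273161) = 12 · 18 · 930 · 70 · 72 = 1012435200.

1012435200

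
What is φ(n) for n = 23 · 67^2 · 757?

73546704

φ(78157979) = 78157979 · (1 − 1/23) · (1 − 1/67) · (1 − 1/757)
       = 78157979 · 1097712/1166537 = 73546704.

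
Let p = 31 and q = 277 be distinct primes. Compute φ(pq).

8280

φ(pq) = (p−1)(q−1) = 30 · 276 = 8280.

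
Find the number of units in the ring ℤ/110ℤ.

110 = 2 * 5 * 11.
φ(2) = 2 − 1 = 1.
φ(5) = 5 − 1 = 4.
φ(11) = 11 − 1 = 10.
Multiply: 1 · 4 · 10 = 40.

40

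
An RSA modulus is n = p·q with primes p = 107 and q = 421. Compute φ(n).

44520

φ(pq) = (p−1)(q−1) = 106 · 420 = 44520.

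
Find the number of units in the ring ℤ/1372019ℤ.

1084160

1372019 = 11^2 · 17 · 23 · 29.
φ(11^2) = 11^1·(11−1) = 11·10 = 110.
φ(17) = 17 − 1 = 16.
φ(23) = 23 − 1 = 22.
φ(29) = 29 − 1 = 28.
φ(1372019) = 110 × 16 × 22 × 28 = 1084160.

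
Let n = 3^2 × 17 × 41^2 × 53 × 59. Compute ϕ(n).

474839040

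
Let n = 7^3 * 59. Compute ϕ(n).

17052

φ(7^3) = 7^3 − 7^2 = 343 − 49 = 294.
φ(59) = 59 − 1 = 58.
Since φ is multiplicative, φ(20237) = 294 · 58 = 17052.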